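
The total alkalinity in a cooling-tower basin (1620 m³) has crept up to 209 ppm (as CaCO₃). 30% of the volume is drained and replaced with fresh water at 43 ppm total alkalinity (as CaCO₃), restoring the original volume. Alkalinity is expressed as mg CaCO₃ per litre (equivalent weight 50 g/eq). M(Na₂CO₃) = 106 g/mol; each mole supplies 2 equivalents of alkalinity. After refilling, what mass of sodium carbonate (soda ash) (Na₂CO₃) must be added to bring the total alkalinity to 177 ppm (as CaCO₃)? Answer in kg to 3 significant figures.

Volume: 1620 m³ = 1,620,000 L.
After draining 30% and refilling: 209 × 0.70 + 43 × 0.30 = 159.2 ppm.
Deficit to target: 177 − 159.2 = 17.8 mg/L.
As CaCO₃: 17.8 mg/L × 1,620,000 L = 28,840 g; ÷ 50 g/eq ÷ 2 = 288.4 mol Na₂CO₃.
Mass: 288.4 × 106 = 30,570 g.

30.6 kg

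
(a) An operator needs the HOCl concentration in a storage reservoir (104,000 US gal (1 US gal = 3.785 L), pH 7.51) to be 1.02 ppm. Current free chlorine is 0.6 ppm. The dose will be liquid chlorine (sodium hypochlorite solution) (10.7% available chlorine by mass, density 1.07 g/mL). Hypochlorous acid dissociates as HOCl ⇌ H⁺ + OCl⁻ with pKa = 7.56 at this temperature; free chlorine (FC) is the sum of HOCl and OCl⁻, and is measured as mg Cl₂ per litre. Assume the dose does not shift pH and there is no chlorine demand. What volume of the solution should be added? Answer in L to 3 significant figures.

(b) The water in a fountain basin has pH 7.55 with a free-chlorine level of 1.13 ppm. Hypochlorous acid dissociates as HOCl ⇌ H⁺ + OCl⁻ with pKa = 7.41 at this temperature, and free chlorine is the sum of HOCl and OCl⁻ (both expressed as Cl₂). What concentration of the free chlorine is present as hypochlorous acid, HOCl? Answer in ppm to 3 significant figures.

(a) Volume: 104,000 US gal × 3.785 L/gal = 393,640 L.
(a) [OCl⁻]/[HOCl] = 10^(pH − pKa) = 10^(7.51 − 7.56) = 0.8913; fraction as HOCl = 1/(1 + 0.8913) = 0.5288.
(a) Free chlorine required for 1.02 ppm HOCl: 1.02 / 0.5288 = 1.929 ppm.
(a) FC to add: 1.929 − 0.6 = 1.329 mg/L as Cl₂.
(a) Cl₂ equivalent: 1.329 mg/L × 393,640 L = 523.2 g.
(a) Product at 10.7% available Cl: 523.2 / 0.107 = 4890 g.
(a) Volume: 4890 g ÷ 1.07 g/mL = 4570 mL.

(b) [OCl⁻]/[HOCl] = 10^(pH − pKa) = 10^(7.55 − 7.41) = 10^0.14 = 1.38.
(b) Fraction as HOCl = 1 / (1 + 1.38) = 0.4201.
(b) HOCl = 0.4201 × 1.13 ppm = 0.4747 ppm.

(a) 4.57 L; (b) 0.475 ppm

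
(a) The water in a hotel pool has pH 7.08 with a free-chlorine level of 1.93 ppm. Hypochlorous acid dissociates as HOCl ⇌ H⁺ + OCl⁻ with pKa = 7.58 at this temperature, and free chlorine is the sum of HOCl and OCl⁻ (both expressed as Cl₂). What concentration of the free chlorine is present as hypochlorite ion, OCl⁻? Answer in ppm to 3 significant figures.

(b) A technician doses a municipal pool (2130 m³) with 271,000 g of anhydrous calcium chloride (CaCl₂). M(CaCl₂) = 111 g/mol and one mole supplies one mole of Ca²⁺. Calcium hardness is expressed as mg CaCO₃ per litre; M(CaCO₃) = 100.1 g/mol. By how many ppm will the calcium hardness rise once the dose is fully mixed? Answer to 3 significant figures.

(a) 0.464 ppm; (b) 115 ppm

(a) [OCl⁻]/[HOCl] = 10^(pH − pKa) = 10^(7.08 − 7.58) = 10^-0.50 = 0.3162.
(a) Fraction as HOCl = 1 / (1 + 0.3162) = 0.7597.
(a) OCl⁻ = (1 − 0.7597) × 1.93 ppm = 0.4637 ppm.

(b) Volume: 2130 m³ = 2,130,000 L.
(b) Moles of Ca²⁺: 271,000 g ÷ 111 g/mol = 2441 mol.
(b) As CaCO₃: 2441 mol × 100.1 g/mol = 244,400 g.
(b) Rise: 244,400 g / 2,130,000 L × 1000 = 114.7 mg/L.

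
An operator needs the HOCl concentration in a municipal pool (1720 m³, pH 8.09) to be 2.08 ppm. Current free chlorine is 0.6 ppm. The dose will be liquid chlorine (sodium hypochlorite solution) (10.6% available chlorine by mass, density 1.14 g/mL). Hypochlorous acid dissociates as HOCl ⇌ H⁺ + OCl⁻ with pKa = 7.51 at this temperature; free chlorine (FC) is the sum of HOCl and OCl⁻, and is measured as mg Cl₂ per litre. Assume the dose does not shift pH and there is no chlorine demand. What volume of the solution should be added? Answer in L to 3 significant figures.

134 L

Volume: 1720 m³ = 1,720,000 L.
[OCl⁻]/[HOCl] = 10^(pH − pKa) = 10^(8.09 − 7.51) = 3.802; fraction as HOCl = 1/(1 + 3.802) = 0.2083.
Free chlorine required for 2.08 ppm HOCl: 2.08 / 0.2083 = 9.988 ppm.
FC to add: 9.988 − 0.6 = 9.388 mg/L as Cl₂.
Cl₂ equivalent: 9.388 mg/L × 1,720,000 L = 16,150 g.
Product at 10.6% available Cl: 16,150 / 0.106 = 152,300 g.
Volume: 152,300 g ÷ 1.14 g/mL = 133,600 mL.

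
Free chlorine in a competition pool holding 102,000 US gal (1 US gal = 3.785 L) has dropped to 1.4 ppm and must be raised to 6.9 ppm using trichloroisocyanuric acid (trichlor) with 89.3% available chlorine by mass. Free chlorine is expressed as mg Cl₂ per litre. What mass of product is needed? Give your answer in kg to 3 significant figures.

Volume: 102,000 US gal × 3.785 L/gal = 386,070 L.
Chlorine deficit: 6.9 − 1.4 = 5.5 ppm = 5.5 mg/L as Cl₂.
Cl₂ equivalent needed: 5.5 mg/L × 386,070 L = 2,123,000 mg = 2123 g.
Product at 89.3% available chlorine: 2123 / 0.893 = 2378 g.

2.38 kg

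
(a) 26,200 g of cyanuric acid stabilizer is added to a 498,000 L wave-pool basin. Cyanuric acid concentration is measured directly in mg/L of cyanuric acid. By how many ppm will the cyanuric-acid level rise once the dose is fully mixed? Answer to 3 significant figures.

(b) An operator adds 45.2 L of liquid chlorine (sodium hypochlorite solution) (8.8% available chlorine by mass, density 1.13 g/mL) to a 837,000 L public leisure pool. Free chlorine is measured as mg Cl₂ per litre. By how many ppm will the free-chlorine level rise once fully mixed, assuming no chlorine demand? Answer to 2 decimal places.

(a) 52.6 ppm; (b) 5.37 ppm

(a) Rise: 26,200 g / 498,000 L × 1000 = 52.61 mg/L.

(b) Mass of solution: 45.2 L × 1000 mL/L × 1.13 g/mL = 51,080 g.
(b) Available chlorine delivered: 51,080 g × 0.088 = 4495 g as Cl₂.
(b) Concentration rise: 4495 g / 837,000 L = 5.37 mg/L = 5.37 ppm.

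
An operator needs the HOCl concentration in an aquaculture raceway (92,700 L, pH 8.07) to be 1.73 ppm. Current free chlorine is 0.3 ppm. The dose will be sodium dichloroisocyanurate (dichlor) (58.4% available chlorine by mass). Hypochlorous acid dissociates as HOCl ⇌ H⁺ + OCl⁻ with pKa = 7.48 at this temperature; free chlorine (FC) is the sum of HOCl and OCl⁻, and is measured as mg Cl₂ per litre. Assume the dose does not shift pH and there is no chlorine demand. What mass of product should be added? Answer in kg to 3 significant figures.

[OCl⁻]/[HOCl] = 10^(pH − pKa) = 10^(8.07 − 7.48) = 3.89; fraction as HOCl = 1/(1 + 3.89) = 0.2045.
Free chlorine required for 1.73 ppm HOCl: 1.73 / 0.2045 = 8.46 ppm.
FC to add: 8.46 − 0.3 = 8.16 mg/L as Cl₂.
Cl₂ equivalent: 8.16 mg/L × 92,700 L = 756.5 g.
Product at 58.4% available Cl: 756.5 / 0.584 = 1295 g.

1.30 kg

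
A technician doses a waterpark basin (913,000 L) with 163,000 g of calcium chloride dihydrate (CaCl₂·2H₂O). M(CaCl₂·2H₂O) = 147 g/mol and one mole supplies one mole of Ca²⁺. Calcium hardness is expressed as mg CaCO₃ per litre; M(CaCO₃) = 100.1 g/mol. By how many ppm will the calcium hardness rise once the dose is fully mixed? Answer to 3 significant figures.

122 ppm

Moles of Ca²⁺: 163,000 g ÷ 147 g/mol = 1109 mol.
As CaCO₃: 1109 mol × 100.1 g/mol = 111,000 g.
Rise: 111,000 g / 913,000 L × 1000 = 121.6 mg/L.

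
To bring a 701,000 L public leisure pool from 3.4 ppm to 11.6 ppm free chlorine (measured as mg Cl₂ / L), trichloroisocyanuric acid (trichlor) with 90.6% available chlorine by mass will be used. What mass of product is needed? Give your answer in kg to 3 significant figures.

Chlorine deficit: 11.6 − 3.4 = 8.2 ppm = 8.2 mg/L as Cl₂.
Cl₂ equivalent needed: 8.2 mg/L × 701,000 L = 5,748,000 mg = 5748 g.
Product at 90.6% available chlorine: 5748 / 0.906 = 6345 g.

6.34 kg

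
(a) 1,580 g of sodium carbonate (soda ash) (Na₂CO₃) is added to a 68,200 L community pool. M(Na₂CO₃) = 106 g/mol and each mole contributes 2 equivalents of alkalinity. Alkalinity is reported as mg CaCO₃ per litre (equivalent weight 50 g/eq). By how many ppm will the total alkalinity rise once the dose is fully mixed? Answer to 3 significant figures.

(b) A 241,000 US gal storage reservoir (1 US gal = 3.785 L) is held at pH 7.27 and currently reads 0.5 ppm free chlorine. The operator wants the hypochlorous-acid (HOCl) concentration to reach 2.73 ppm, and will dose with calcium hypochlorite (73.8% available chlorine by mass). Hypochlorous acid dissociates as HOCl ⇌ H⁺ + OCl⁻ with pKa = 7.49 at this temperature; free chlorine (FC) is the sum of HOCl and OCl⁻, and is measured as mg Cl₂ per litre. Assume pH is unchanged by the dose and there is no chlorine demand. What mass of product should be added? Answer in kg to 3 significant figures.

(a) 21.9 ppm; (b) 4.79 kg

(a) Moles of Na₂CO₃: 1,580 g ÷ 106 g/mol = 14.91 mol → 29.81 eq of alkalinity.
(a) As CaCO₃: 29.81 eq × 50 g/eq = 1491 g.
(a) Rise: 1491 g / 68,200 L × 1000 = 21.86 mg/L.

(b) Volume: 241,000 US gal × 3.785 L/gal = 912,185 L.
(b) [OCl⁻]/[HOCl] = 10^(pH − pKa) = 10^(7.27 − 7.49) = 0.6026; fraction as HOCl = 1/(1 + 0.6026) = 0.624.
(b) Free chlorine required for 2.73 ppm HOCl: 2.73 / 0.624 = 4.375 ppm.
(b) FC to add: 4.375 − 0.5 = 3.875 mg/L as Cl₂.
(b) Cl₂ equivalent: 3.875 mg/L × 912,185 L = 3535 g.
(b) Product at 73.8% available Cl: 3535 / 0.738 = 4790 g.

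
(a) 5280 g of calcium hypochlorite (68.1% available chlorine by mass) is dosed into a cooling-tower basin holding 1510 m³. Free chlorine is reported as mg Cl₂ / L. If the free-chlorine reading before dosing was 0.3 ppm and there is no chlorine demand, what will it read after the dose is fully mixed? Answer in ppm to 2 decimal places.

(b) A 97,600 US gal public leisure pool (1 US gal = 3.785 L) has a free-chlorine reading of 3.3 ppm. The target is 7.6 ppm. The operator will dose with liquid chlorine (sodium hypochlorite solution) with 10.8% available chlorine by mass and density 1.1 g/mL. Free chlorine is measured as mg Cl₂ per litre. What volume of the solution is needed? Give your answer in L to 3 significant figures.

(a) Volume: 1510 m³ = 1,510,000 L.
(a) Available chlorine delivered: 5280 g × 0.681 = 3596 g as Cl₂.
(a) Concentration rise: 3596 g / 1,510,000 L = 2.381 mg/L = 2.38 ppm.
(a) Final FC: 0.3 + 2.38 = 2.68 ppm.

(b) Volume: 97,600 US gal × 3.785 L/gal = 369,416 L.
(b) Chlorine deficit: 7.6 − 3.3 = 4.3 ppm = 4.3 mg/L as Cl₂.
(b) Cl₂ equivalent needed: 4.3 mg/L × 369,416 L = 1,588,000 mg = 1588 g.
(b) Product at 10.8% available chlorine: 1588 / 0.108 = 14,710 g.
(b) Volume at density 1.1 g/mL: 14,710 g ÷ 1.1 g/mL = 13,370 mL.

(a) 2.68 ppm; (b) 13.4 L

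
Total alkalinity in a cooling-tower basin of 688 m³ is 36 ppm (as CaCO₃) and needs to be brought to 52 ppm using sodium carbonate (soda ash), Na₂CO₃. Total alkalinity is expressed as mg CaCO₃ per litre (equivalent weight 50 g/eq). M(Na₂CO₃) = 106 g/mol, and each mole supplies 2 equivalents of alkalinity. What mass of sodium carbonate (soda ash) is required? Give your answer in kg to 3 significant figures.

Volume: 688 m³ = 688,000 L.
Alkalinity to add: (52 − 36) = 16 mg/L as CaCO₃ × 688,000 L = 11,010 g as CaCO₃.
Equivalents: 11,010 g ÷ 50 g/eq = 220.2 eq.
Each mole of Na₂CO₃ supplies 2 eq, so 220.2 / 2 = 110.1 mol.
Mass: 110.1 mol × 106 g/mol = 11,670 g.

11.7 kg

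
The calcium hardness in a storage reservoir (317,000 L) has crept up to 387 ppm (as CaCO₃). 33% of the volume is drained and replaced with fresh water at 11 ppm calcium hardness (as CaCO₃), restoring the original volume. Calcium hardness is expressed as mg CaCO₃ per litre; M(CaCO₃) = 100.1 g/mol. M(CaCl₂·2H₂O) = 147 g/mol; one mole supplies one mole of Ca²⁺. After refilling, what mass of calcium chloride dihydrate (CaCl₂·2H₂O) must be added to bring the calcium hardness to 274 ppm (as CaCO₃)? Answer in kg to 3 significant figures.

5.16 kg

After draining 33% and refilling: 387 × 0.67 + 11 × 0.33 = 262.92 ppm.
Deficit to target: 274 − 262.92 = 11.08 mg/L.
As CaCO₃: 11.08 mg/L × 317,000 L = 3512 g; ÷ 100.1 = 35.09 mol Ca²⁺.
Mass: 35.09 × 147 = 5158 g.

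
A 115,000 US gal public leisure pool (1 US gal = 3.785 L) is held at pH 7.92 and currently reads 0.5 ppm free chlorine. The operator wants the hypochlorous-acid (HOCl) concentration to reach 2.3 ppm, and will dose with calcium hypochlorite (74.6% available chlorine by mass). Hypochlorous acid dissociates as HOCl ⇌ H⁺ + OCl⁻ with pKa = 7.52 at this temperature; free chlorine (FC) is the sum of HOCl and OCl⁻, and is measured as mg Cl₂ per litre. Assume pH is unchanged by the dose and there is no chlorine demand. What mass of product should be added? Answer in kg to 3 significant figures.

4.42 kg

Volume: 115,000 US gal × 3.785 L/gal = 435,275 L.
[OCl⁻]/[HOCl] = 10^(pH − pKa) = 10^(7.92 − 7.52) = 2.512; fraction as HOCl = 1/(1 + 2.512) = 0.2847.
Free chlorine required for 2.3 ppm HOCl: 2.3 / 0.2847 = 8.077 ppm.
FC to add: 8.077 − 0.5 = 7.577 mg/L as Cl₂.
Cl₂ equivalent: 7.577 mg/L × 435,275 L = 3298 g.
Product at 74.6% available Cl: 3298 / 0.746 = 4421 g.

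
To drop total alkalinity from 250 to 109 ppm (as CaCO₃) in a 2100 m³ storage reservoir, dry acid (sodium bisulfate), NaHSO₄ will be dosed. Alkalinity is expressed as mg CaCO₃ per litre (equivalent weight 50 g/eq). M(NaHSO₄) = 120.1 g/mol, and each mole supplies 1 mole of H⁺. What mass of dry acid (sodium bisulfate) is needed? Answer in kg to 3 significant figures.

Volume: 2100 m³ = 2,100,000 L.
Alkalinity to neutralize: (250 − 109) = 141 mg/L as CaCO₃ × 2,100,000 L = 296,100 g as CaCO₃.
Equivalents of H⁺ required: 296,100 ÷ 50 g/eq = 5922 eq = 5922 mol NaHSO₄.
Mass of NaHSO₄: 5922 × 120.1 = 711,200 g.

711 kg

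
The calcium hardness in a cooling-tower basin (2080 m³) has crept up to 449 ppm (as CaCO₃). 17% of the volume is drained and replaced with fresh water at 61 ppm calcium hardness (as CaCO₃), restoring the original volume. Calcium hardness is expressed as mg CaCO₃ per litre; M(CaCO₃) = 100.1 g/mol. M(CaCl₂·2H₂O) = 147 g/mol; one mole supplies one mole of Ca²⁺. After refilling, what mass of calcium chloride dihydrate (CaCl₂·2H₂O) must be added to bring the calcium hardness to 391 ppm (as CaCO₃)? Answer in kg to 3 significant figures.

24.3 kg

Volume: 2080 m³ = 2,080,000 L.
After draining 17% and refilling: 449 × 0.83 + 61 × 0.17 = 383.04 ppm.
Deficit to target: 391 − 383.04 = 7.96 mg/L.
As CaCO₃: 7.96 mg/L × 2,080,000 L = 16,560 g; ÷ 100.1 = 165.4 mol Ca²⁺.
Mass: 165.4 × 147 = 24,310 g.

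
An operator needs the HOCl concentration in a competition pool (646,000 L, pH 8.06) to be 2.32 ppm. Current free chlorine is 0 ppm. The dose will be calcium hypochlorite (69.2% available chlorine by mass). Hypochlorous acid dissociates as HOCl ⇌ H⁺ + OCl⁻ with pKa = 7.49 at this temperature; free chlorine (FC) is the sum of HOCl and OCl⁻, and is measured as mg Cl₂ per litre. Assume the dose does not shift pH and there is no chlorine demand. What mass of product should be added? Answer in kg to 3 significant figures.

[OCl⁻]/[HOCl] = 10^(pH − pKa) = 10^(8.06 − 7.49) = 3.715; fraction as HOCl = 1/(1 + 3.715) = 0.2121.
Free chlorine required for 2.32 ppm HOCl: 2.32 / 0.2121 = 10.94 ppm.
FC to add: 10.94 − 0 = 10.94 mg/L as Cl₂.
Cl₂ equivalent: 10.94 mg/L × 646,000 L = 7067 g.
Product at 69.2% available Cl: 7067 / 0.692 = 10,210 g.

10.2 kg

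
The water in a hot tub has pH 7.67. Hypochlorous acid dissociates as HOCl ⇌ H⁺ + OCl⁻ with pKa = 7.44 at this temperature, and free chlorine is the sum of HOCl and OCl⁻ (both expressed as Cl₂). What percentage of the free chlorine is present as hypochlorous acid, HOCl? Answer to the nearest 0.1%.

[OCl⁻]/[HOCl] = 10^(pH − pKa) = 10^(7.67 − 7.44) = 10^0.23 = 1.698.
Fraction as HOCl = 1 / (1 + 1.698) = 0.3706.

37.1%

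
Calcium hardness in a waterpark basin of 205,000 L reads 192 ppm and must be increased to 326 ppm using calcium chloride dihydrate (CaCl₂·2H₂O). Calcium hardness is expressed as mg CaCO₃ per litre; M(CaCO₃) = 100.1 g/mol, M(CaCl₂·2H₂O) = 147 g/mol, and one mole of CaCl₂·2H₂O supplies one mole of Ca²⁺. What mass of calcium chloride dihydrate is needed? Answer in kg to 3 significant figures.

40.3 kg

Hardness to add: (326 − 192) = 134 mg/L as CaCO₃ × 205,000 L = 27,470 g as CaCO₃.
Moles of Ca²⁺ (1 mol Ca²⁺ ≡ 1 mol CaCO₃): 27,470 / 100.1 g/mol = 274.4 mol.
Mass of CaCl₂·2H₂O: 274.4 × 147 = 40,340 g.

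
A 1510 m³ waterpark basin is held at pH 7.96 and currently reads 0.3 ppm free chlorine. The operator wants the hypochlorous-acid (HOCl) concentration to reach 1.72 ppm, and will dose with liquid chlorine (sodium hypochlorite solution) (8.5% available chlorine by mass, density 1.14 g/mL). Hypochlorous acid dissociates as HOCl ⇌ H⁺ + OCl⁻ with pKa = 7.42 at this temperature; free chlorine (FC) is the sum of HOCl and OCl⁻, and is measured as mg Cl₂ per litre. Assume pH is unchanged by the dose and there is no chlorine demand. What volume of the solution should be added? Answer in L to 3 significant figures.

Volume: 1510 m³ = 1,510,000 L.
[OCl⁻]/[HOCl] = 10^(pH − pKa) = 10^(7.96 − 7.42) = 3.467; fraction as HOCl = 1/(1 + 3.467) = 0.2238.
Free chlorine required for 1.72 ppm HOCl: 1.72 / 0.2238 = 7.684 ppm.
FC to add: 7.684 − 0.3 = 7.384 mg/L as Cl₂.
Cl₂ equivalent: 7.384 mg/L × 1,510,000 L = 11,150 g.
Product at 8.5% available Cl: 11,150 / 0.085 = 131,200 g.
Volume: 131,200 g ÷ 1.14 g/mL = 115,100 mL.

115 L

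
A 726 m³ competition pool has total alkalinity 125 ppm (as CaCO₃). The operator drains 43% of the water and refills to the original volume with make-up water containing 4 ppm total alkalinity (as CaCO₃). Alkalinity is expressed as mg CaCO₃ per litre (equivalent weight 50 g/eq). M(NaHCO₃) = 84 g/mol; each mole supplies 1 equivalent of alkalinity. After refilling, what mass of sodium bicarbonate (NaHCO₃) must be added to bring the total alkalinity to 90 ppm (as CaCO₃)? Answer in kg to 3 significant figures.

20.8 kg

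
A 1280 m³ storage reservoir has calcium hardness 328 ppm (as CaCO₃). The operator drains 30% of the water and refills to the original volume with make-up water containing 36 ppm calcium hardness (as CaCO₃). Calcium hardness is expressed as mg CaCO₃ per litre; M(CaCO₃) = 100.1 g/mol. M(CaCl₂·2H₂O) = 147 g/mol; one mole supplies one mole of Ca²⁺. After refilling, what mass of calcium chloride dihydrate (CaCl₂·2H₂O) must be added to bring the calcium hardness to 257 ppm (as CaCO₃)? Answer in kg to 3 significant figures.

31.2 kg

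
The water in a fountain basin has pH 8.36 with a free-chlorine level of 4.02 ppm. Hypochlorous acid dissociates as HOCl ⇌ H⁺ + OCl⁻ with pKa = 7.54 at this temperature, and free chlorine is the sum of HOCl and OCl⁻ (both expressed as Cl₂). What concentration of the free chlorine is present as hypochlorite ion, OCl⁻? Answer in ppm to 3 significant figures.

3.49 ppm

[OCl⁻]/[HOCl] = 10^(pH − pKa) = 10^(8.36 − 7.54) = 10^0.82 = 6.607.
Fraction as HOCl = 1 / (1 + 6.607) = 0.1315.
OCl⁻ = (1 − 0.1315) × 4.02 ppm = 3.492 ppm.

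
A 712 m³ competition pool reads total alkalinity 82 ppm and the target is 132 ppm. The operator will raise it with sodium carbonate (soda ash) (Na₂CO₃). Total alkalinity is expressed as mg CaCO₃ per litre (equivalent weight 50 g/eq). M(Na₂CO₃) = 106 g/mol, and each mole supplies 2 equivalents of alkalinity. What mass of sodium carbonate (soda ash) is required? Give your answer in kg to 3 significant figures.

37.7 kg

Volume: 712 m³ = 712,000 L.
Alkalinity to add: (132 − 82) = 50 mg/L as CaCO₃ × 712,000 L = 35,600 g as CaCO₃.
Equivalents: 35,600 g ÷ 50 g/eq = 712 eq.
Each mole of Na₂CO₃ supplies 2 eq, so 712 / 2 = 356 mol.
Mass: 356 mol × 106 g/mol = 37,740 g.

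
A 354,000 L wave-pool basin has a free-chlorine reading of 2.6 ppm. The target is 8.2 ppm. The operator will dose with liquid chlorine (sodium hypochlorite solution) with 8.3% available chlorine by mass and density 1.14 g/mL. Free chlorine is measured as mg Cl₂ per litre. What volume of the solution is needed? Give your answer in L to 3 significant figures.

21.0 L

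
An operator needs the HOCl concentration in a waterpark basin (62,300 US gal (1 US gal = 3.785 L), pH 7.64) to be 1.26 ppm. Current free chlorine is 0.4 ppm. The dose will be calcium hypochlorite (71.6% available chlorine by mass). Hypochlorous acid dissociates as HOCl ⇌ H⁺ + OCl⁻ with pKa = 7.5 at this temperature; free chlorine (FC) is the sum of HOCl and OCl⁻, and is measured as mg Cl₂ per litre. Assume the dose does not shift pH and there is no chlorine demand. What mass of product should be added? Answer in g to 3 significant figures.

Volume: 62,300 US gal × 3.785 L/gal = 235,806 L.
[OCl⁻]/[HOCl] = 10^(pH − pKa) = 10^(7.64 − 7.5) = 1.38; fraction as HOCl = 1/(1 + 1.38) = 0.4201.
Free chlorine required for 1.26 ppm HOCl: 1.26 / 0.4201 = 2.999 ppm.
FC to add: 2.999 − 0.4 = 2.599 mg/L as Cl₂.
Cl₂ equivalent: 2.599 mg/L × 235,806 L = 612.9 g.
Product at 71.6% available Cl: 612.9 / 0.716 = 856 g.

856 g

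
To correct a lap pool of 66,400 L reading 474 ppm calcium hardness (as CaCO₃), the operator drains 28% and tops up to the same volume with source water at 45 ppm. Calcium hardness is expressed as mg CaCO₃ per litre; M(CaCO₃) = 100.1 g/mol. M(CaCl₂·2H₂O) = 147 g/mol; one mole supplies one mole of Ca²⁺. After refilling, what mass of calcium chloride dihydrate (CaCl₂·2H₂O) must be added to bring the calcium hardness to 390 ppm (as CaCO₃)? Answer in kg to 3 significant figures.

3.52 kg

After draining 28% and refilling: 474 × 0.72 + 45 × 0.28 = 353.88 ppm.
Deficit to target: 390 − 353.88 = 36.12 mg/L.
As CaCO₃: 36.12 mg/L × 66,400 L = 2398 g; ÷ 100.1 = 23.96 mol Ca²⁺.
Mass: 23.96 × 147 = 3522 g.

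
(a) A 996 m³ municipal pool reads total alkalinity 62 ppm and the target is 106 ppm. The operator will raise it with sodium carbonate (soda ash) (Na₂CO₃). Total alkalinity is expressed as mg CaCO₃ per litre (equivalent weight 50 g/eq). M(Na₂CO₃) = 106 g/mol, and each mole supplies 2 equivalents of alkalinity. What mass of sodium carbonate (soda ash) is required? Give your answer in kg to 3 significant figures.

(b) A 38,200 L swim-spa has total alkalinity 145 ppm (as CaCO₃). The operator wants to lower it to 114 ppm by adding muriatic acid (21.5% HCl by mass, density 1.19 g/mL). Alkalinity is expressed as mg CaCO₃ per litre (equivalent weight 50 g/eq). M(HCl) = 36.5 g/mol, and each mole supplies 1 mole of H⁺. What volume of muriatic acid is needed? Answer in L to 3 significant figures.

(a) Volume: 996 m³ = 996,000 L.
(a) Alkalinity to add: (106 − 62) = 44 mg/L as CaCO₃ × 996,000 L = 43,820 g as CaCO₃.
(a) Equivalents: 43,820 g ÷ 50 g/eq = 876.5 eq.
(a) Each mole of Na₂CO₃ supplies 2 eq, so 876.5 / 2 = 438.2 mol.
(a) Mass: 438.2 mol × 106 g/mol = 46,450 g.

(b) Alkalinity to neutralize: (145 − 114) = 31 mg/L as CaCO₃ × 38,200 L = 1184 g as CaCO₃.
(b) Equivalents of H⁺ required: 1184 ÷ 50 g/eq = 23.68 eq = 23.68 mol HCl.
(b) Mass of HCl: 23.68 × 36.5 = 864.5 g.
(b) Mass of 21.5% solution: 864.5 / 0.215 = 4021 g.
(b) Volume: 4021 g ÷ 1.19 g/mL = 3379 mL.

(a) 46.5 kg; (b) 3.38 L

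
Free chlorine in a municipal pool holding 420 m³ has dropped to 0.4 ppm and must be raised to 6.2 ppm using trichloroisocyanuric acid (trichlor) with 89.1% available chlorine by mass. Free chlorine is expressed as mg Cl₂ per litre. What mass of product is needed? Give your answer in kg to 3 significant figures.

2.73 kg

Volume: 420 m³ = 420,000 L.
Chlorine deficit: 6.2 − 0.4 = 5.8 ppm = 5.8 mg/L as Cl₂.
Cl₂ equivalent needed: 5.8 mg/L × 420,000 L = 2,436,000 mg = 2436 g.
Product at 89.1% available chlorine: 2436 / 0.891 = 2734 g.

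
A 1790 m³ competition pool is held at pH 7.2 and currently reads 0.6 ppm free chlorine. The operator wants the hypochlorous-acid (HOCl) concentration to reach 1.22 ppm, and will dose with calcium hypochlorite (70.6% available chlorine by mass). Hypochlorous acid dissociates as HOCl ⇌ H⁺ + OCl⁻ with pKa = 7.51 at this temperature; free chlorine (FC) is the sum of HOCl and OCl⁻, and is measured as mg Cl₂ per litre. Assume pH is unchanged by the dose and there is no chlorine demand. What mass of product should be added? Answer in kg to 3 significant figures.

Volume: 1790 m³ = 1,790,000 L.
[OCl⁻]/[HOCl] = 10^(pH − pKa) = 10^(7.2 − 7.51) = 0.4898; fraction as HOCl = 1/(1 + 0.4898) = 0.6712.
Free chlorine required for 1.22 ppm HOCl: 1.22 / 0.6712 = 1.818 ppm.
FC to add: 1.818 − 0.6 = 1.218 mg/L as Cl₂.
Cl₂ equivalent: 1.218 mg/L × 1,790,000 L = 2179 g.
Product at 70.6% available Cl: 2179 / 0.706 = 3087 g.

3.09 kg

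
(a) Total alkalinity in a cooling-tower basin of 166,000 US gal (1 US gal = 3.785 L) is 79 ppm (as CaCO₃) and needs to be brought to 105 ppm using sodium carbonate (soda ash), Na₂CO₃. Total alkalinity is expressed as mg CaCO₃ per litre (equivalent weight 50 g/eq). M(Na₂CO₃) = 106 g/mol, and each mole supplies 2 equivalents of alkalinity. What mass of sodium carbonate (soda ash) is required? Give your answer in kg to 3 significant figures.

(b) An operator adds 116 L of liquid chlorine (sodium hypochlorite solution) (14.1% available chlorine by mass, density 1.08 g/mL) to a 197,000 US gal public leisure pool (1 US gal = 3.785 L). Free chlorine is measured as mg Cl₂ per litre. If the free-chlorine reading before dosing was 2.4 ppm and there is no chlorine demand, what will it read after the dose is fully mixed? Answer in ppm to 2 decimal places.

(a) 17.3 kg; (b) 26.09 ppm

(a) Volume: 166,000 US gal × 3.785 L/gal = 628,310 L.
(a) Alkalinity to add: (105 − 79) = 26 mg/L as CaCO₃ × 628,310 L = 16,340 g as CaCO₃.
(a) Equivalents: 16,340 g ÷ 50 g/eq = 326.7 eq.
(a) Each mole of Na₂CO₃ supplies 2 eq, so 326.7 / 2 = 163.4 mol.
(a) Mass: 163.4 mol × 106 g/mol = 17,320 g.

(b) Volume: 197,000 US gal × 3.785 L/gal = 745,645 L.
(b) Mass of solution: 116 L × 1000 mL/L × 1.08 g/mL = 125,300 g.
(b) Available chlorine delivered: 125,300 g × 0.141 = 17,660 g as Cl₂.
(b) Concentration rise: 17,660 g / 745,645 L = 23.69 mg/L = 23.69 ppm.
(b) Final FC: 2.4 + 23.69 = 26.09 ppm.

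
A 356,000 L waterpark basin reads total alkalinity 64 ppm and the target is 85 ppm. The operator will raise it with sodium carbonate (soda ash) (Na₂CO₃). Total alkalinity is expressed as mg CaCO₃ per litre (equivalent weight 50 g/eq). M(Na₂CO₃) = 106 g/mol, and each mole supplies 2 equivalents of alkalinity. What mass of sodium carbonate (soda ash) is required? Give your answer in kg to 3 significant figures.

Alkalinity to add: (85 − 64) = 21 mg/L as CaCO₃ × 356,000 L = 7476 g as CaCO₃.
Equivalents: 7476 g ÷ 50 g/eq = 149.5 eq.
Each mole of Na₂CO₃ supplies 2 eq, so 149.5 / 2 = 74.76 mol.
Mass: 74.76 mol × 106 g/mol = 7925 g.

7.92 kg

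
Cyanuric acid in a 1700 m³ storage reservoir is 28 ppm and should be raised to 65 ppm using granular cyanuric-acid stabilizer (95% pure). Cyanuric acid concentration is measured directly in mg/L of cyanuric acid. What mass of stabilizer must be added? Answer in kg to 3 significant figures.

Volume: 1700 m³ = 1,700,000 L.
CYA to add: (65 − 28) = 37 mg/L × 1,700,000 L = 62,900 g cyanuric acid.
At 95% purity: 62,900 / 0.95 = 66,210 g product.

66.2 kg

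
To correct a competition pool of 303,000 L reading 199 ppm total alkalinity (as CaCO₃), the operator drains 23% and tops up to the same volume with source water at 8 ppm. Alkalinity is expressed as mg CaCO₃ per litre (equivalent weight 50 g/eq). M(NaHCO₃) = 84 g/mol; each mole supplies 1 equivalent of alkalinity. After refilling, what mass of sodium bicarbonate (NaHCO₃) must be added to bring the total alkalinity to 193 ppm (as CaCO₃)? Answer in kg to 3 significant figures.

After draining 23% and refilling: 199 × 0.77 + 8 × 0.23 = 155.07 ppm.
Deficit to target: 193 − 155.07 = 37.93 mg/L.
As CaCO₃: 37.93 mg/L × 303,000 L = 11,490 g; ÷ 50 g/eq ÷ 1 = 229.9 mol NaHCO₃.
Mass: 229.9 × 84 = 19,310 g.

19.3 kg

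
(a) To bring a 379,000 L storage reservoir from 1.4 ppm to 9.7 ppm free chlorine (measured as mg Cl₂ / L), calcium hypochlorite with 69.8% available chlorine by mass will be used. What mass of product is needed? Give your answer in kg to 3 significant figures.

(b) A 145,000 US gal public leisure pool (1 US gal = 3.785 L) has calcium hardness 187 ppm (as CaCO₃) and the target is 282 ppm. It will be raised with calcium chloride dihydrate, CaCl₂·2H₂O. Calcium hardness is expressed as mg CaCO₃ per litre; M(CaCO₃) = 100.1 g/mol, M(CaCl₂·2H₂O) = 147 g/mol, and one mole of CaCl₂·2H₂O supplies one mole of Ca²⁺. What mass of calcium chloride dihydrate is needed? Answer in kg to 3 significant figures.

(a) Chlorine deficit: 9.7 − 1.4 = 8.3 ppm = 8.3 mg/L as Cl₂.
(a) Cl₂ equivalent needed: 8.3 mg/L × 379,000 L = 3,146,000 mg = 3146 g.
(a) Product at 69.8% available chlorine: 3146 / 0.698 = 4507 g.

(b) Volume: 145,000 US gal × 3.785 L/gal = 548,825 L.
(b) Hardness to add: (282 − 187) = 95 mg/L as CaCO₃ × 548,825 L = 52,140 g as CaCO₃.
(b) Moles of Ca²⁺ (1 mol Ca²⁺ ≡ 1 mol CaCO₃): 52,140 / 100.1 g/mol = 520.9 mol.
(b) Mass of CaCl₂·2H₂O: 520.9 × 147 = 76,570 g.

(a) 4.51 kg; (b) 76.6 kg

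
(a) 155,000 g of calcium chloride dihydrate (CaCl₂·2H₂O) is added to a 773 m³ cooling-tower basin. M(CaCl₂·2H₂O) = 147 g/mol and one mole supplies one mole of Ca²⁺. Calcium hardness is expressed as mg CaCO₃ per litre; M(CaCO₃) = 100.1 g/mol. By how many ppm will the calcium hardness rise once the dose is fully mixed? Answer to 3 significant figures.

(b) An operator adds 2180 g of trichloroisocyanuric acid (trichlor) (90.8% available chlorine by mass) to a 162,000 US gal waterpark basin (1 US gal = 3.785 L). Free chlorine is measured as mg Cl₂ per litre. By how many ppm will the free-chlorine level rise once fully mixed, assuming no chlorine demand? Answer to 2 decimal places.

(a) Volume: 773 m³ = 773,000 L.
(a) Moles of Ca²⁺: 155,000 g ÷ 147 g/mol = 1054 mol.
(a) As CaCO₃: 1054 mol × 100.1 g/mol = 105,500 g.
(a) Rise: 105,500 g / 773,000 L × 1000 = 136.5 mg/L.

(b) Volume: 162,000 US gal × 3.785 L/gal = 613,170 L.
(b) Available chlorine delivered: 2180 g × 0.908 = 1979 g as Cl₂.
(b) Concentration rise: 1979 g / 613,170 L = 3.228 mg/L = 3.23 ppm.

(a) 137 ppm; (b) 3.23 ppm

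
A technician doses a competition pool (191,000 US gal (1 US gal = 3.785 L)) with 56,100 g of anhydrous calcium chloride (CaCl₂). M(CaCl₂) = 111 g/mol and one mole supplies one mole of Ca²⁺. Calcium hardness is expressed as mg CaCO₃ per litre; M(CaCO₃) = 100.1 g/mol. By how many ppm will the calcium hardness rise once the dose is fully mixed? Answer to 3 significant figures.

Volume: 191,000 US gal × 3.785 L/gal = 722,935 L.
Moles of Ca²⁺: 56,100 g ÷ 111 g/mol = 505.4 mol.
As CaCO₃: 505.4 mol × 100.1 g/mol = 50,590 g.
Rise: 50,590 g / 722,935 L × 1000 = 69.98 mg/L.

70.0 ppm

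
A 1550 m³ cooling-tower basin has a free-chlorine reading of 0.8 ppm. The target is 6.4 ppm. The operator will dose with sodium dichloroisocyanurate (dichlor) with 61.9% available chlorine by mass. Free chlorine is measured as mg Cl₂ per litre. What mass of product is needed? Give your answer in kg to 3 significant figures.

14.0 kg

Volume: 1550 m³ = 1,550,000 L.
Chlorine deficit: 6.4 − 0.8 = 5.6 ppm = 5.6 mg/L as Cl₂.
Cl₂ equivalent needed: 5.6 mg/L × 1,550,000 L = 8,680,000 mg = 8680 g.
Product at 61.9% available chlorine: 8680 / 0.619 = 14,020 g.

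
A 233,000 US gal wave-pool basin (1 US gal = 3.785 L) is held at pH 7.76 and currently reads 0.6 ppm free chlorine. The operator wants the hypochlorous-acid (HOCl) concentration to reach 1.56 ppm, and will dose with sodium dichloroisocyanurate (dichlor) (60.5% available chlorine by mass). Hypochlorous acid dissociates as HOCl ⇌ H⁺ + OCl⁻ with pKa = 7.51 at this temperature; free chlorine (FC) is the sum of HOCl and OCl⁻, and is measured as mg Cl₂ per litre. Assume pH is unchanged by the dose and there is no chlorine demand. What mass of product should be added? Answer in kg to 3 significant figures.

5.44 kg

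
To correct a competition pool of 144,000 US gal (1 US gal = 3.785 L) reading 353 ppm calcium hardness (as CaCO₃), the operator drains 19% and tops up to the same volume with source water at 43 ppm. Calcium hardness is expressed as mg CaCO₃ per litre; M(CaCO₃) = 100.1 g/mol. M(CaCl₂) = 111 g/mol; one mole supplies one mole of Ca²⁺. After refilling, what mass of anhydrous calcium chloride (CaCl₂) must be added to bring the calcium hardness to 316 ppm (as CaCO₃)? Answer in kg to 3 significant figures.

13.2 kg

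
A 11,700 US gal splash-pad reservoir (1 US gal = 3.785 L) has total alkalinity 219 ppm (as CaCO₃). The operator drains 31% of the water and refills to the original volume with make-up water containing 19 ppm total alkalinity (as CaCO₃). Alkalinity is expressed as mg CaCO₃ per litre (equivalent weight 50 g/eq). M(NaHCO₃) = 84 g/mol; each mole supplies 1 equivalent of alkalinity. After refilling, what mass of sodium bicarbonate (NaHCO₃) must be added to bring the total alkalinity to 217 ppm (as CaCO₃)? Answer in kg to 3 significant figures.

Volume: 11,700 US gal × 3.785 L/gal = 44,284 L.
After draining 31% and refilling: 219 × 0.69 + 19 × 0.31 = 157 ppm.
Deficit to target: 217 − 157 = 60 mg/L.
As CaCO₃: 60 mg/L × 44,284 L = 2657 g; ÷ 50 g/eq ÷ 1 = 53.14 mol NaHCO₃.
Mass: 53.14 × 84 = 4464 g.

4.46 kg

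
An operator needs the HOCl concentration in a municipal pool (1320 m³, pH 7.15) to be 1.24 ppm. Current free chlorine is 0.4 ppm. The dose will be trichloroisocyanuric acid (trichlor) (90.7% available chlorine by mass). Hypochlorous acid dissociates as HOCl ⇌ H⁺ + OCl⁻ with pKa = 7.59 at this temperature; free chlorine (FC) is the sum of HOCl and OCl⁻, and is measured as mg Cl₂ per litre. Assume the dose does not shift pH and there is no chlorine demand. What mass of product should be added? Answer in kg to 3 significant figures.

Volume: 1320 m³ = 1,320,000 L.
[OCl⁻]/[HOCl] = 10^(pH − pKa) = 10^(7.15 − 7.59) = 0.3631; fraction as HOCl = 1/(1 + 0.3631) = 0.7336.
Free chlorine required for 1.24 ppm HOCl: 1.24 / 0.7336 = 1.69 ppm.
FC to add: 1.69 − 0.4 = 1.29 mg/L as Cl₂.
Cl₂ equivalent: 1.29 mg/L × 1,320,000 L = 1703 g.
Product at 90.7% available Cl: 1703 / 0.907 = 1878 g.

1.88 kg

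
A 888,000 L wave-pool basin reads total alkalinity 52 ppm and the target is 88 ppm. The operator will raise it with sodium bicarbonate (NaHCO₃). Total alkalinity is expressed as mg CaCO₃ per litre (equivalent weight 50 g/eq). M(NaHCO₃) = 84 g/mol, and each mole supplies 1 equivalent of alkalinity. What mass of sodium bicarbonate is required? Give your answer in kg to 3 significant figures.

Alkalinity to add: (88 − 52) = 36 mg/L as CaCO₃ × 888,000 L = 31,970 g as CaCO₃.
Equivalents: 31,970 g ÷ 50 g/eq = 639.4 eq.
NaHCO₃ supplies 1 eq per mole → 639.4 mol.
Mass: 639.4 mol × 84 g/mol = 53,710 g.

53.7 kg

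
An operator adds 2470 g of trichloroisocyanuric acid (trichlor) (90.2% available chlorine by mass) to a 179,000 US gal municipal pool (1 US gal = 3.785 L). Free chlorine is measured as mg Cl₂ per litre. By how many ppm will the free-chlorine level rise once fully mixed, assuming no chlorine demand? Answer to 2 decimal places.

Volume: 179,000 US gal × 3.785 L/gal = 677,515 L.
Available chlorine delivered: 2470 g × 0.902 = 2228 g as Cl₂.
Concentration rise: 2228 g / 677,515 L = 3.288 mg/L = 3.29 ppm.

3.29 ppm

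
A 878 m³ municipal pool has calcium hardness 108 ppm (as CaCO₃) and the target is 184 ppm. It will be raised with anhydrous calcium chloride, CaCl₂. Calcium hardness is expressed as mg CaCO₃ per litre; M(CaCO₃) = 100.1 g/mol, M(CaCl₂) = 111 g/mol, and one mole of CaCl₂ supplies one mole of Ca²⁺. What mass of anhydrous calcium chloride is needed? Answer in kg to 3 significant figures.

Volume: 878 m³ = 878,000 L.
Hardness to add: (184 − 108) = 76 mg/L as CaCO₃ × 878,000 L = 66,730 g as CaCO₃.
Moles of Ca²⁺ (1 mol Ca²⁺ ≡ 1 mol CaCO₃): 66,730 / 100.1 g/mol = 666.6 mol.
Mass of CaCl₂: 666.6 × 111 = 73,990 g.

74.0 kg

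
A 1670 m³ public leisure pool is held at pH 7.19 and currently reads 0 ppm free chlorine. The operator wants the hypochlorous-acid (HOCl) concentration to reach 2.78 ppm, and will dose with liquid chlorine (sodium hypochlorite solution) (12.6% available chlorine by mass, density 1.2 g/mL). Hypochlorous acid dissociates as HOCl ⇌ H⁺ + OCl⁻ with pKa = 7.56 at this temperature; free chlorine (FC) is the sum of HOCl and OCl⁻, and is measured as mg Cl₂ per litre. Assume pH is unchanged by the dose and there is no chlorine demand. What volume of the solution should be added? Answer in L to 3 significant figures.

43.8 L

Volume: 1670 m³ = 1,670,000 L.
[OCl⁻]/[HOCl] = 10^(pH − pKa) = 10^(7.19 − 7.56) = 0.4266; fraction as HOCl = 1/(1 + 0.4266) = 0.701.
Free chlorine required for 2.78 ppm HOCl: 2.78 / 0.701 = 3.966 ppm.
FC to add: 3.966 − 0 = 3.966 mg/L as Cl₂.
Cl₂ equivalent: 3.966 mg/L × 1,670,000 L = 6623 g.
Product at 12.6% available Cl: 6623 / 0.126 = 52,560 g.
Volume: 52,560 g ÷ 1.2 g/mL = 43,800 mL.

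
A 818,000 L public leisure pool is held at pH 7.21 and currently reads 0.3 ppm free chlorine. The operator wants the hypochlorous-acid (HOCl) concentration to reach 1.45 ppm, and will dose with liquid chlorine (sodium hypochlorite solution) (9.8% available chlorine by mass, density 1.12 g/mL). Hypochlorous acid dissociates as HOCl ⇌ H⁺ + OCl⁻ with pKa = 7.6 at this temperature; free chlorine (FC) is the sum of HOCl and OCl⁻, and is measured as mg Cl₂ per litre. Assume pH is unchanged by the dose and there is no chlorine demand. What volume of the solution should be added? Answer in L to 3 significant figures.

13.0 L

[OCl⁻]/[HOCl] = 10^(pH − pKa) = 10^(7.21 − 7.6) = 0.4074; fraction as HOCl = 1/(1 + 0.4074) = 0.7105.
Free chlorine required for 1.45 ppm HOCl: 1.45 / 0.7105 = 2.041 ppm.
FC to add: 2.041 − 0.3 = 1.741 mg/L as Cl₂.
Cl₂ equivalent: 1.741 mg/L × 818,000 L = 1424 g.
Product at 9.8% available Cl: 1424 / 0.098 = 14,530 g.
Volume: 14,530 g ÷ 1.12 g/mL = 12,970 mL.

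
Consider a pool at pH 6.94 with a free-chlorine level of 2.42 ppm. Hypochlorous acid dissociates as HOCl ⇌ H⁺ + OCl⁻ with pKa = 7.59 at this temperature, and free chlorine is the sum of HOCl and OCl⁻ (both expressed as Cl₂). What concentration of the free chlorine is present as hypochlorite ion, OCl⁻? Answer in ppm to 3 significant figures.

[OCl⁻]/[HOCl] = 10^(pH − pKa) = 10^(6.94 − 7.59) = 10^-0.65 = 0.2239.
Fraction as HOCl = 1 / (1 + 0.2239) = 0.8171.
OCl⁻ = (1 − 0.8171) × 2.42 ppm = 0.4427 ppm.

0.443 ppm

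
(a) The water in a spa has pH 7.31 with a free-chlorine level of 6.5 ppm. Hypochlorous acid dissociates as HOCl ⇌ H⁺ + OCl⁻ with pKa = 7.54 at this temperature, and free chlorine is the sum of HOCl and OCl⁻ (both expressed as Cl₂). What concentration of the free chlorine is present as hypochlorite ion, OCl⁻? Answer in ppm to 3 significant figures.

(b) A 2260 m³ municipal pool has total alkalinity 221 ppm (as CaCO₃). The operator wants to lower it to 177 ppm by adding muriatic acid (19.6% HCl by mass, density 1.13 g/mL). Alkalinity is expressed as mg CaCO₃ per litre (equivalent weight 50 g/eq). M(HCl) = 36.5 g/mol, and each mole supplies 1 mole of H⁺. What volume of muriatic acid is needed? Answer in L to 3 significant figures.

(a) 2.41 ppm; (b) 328 L

(a) [OCl⁻]/[HOCl] = 10^(pH − pKa) = 10^(7.31 − 7.54) = 10^-0.23 = 0.5888.
(a) Fraction as HOCl = 1 / (1 + 0.5888) = 0.6294.
(a) OCl⁻ = (1 − 0.6294) × 6.5 ppm = 2.409 ppm.

(b) Volume: 2260 m³ = 2,260,000 L.
(b) Alkalinity to neutralize: (221 − 177) = 44 mg/L as CaCO₃ × 2,260,000 L = 99,440 g as CaCO₃.
(b) Equivalents of H⁺ required: 99,440 ÷ 50 g/eq = 1989 eq = 1989 mol HCl.
(b) Mass of HCl: 1989 × 36.5 = 72,590 g.
(b) Mass of 19.6% solution: 72,590 / 0.196 = 370,400 g.
(b) Volume: 370,400 g ÷ 1.13 g/mL = 327,800 mL.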